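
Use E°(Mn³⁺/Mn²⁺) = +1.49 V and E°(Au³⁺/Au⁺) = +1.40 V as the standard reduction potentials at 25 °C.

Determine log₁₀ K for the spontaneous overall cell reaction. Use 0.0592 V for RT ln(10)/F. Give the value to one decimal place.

Cathode: Mn³⁺/Mn²⁺; anode: Au³⁺/Au⁺. E°cell = +0.09 V, n = 2.
log K = nE°cell / 0.0592 = (2)(+0.09) / 0.0592 = 3.0.

3.0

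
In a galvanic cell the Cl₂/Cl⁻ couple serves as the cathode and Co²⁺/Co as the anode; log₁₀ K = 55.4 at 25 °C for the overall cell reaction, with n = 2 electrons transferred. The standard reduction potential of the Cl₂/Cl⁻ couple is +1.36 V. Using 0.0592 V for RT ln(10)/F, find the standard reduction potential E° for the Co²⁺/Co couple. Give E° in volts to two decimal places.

-0.28 V

E°cell = (0.0592/n)·log K = (0.0592/2)(55.4) = +1.640 V.
Since Cl₂/Cl⁻ is the cathode and Co²⁺/Co the anode, E°cell = E°(Cl₂/Cl⁻) − E°(Co²⁺/Co).
So E°(Co²⁺/Co) = E°(Cl₂/Cl⁻) − E°cell = (+1.36) − (+1.640) = -0.28 V.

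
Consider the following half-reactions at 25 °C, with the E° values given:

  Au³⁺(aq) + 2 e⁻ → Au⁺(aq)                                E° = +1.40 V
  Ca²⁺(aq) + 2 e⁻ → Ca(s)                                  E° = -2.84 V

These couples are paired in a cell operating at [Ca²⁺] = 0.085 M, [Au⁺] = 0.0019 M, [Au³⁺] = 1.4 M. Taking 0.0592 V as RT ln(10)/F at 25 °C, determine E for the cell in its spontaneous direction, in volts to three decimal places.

+4.357 V

Au³⁺/Au⁺ is the cathode (higher E°), Ca²⁺/Ca the anode: E°cell = +1.40 − (-2.84) = +4.24 V, n = 2.
Overall: Au³⁺(aq) + Ca(s) → Au⁺(aq) + Ca²⁺(aq)
Q = [Au⁺]·[Ca²⁺] / ([Au³⁺]); log Q = -3.938.
E = E° − (0.0592/n) log Q = +4.24 − (0.0592/2)(-3.938) = +4.357 V.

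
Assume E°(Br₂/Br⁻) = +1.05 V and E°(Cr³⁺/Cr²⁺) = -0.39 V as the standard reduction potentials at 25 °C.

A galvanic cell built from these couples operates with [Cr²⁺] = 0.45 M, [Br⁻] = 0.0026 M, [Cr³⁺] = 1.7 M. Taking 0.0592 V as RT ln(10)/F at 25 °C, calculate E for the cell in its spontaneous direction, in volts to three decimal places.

Br₂/Br⁻ is the cathode (higher E°), Cr³⁺/Cr²⁺ the anode: E°cell = +1.05 − (-0.39) = +1.44 V, n = 2.
Overall: Br₂(l) + 2 Cr²⁺(aq) → 2 Br⁻(aq) + 2 Cr³⁺(aq)
Q = [Br⁻]^2·[Cr³⁺]^2 / ([Cr²⁺]^2); log Q = -4.016.
E = E° − (0.0592/n) log Q = +1.44 − (0.0592/2)(-4.016) = +1.559 V.

+1.559 V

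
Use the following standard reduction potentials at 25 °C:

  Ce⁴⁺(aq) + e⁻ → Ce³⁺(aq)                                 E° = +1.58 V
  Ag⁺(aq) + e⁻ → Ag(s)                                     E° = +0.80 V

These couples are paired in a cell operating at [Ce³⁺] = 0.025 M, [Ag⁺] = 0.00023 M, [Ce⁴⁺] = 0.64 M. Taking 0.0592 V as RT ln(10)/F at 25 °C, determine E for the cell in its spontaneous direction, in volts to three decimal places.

+1.079 V

Ce⁴⁺/Ce³⁺ is the cathode (higher E°), Ag⁺/Ag the anode: E°cell = +1.58 − (+0.80) = +0.78 V, n = 1.
Overall: Ce⁴⁺(aq) + Ag(s) → Ce³⁺(aq) + Ag⁺(aq)
Q = [Ce³⁺]·[Ag⁺] / ([Ce⁴⁺]); log Q = -5.047.
E = E° − (0.0592/n) log Q = +0.78 − (0.0592/1)(-5.047) = +1.079 V.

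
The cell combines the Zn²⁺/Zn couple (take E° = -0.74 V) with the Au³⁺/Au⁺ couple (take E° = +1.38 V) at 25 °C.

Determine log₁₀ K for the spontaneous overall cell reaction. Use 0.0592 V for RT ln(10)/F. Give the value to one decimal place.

Cathode: Au³⁺/Au⁺; anode: Zn²⁺/Zn. E°cell = +2.12 V, n = 2.
log K = nE°cell / 0.0592 = (2)(+2.12) / 0.0592 = 71.6.

71.6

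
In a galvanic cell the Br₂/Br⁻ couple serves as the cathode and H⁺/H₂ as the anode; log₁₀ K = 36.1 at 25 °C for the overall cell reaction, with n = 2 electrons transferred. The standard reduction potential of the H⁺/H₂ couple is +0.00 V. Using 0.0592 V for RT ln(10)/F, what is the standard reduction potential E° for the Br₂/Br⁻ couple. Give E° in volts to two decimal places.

E°cell = (0.0592/n)·log K = (0.0592/2)(36.1) = +1.069 V.
Since Br₂/Br⁻ is the cathode and H⁺/H₂ the anode, E°cell = E°(Br₂/Br⁻) − E°(H⁺/H₂).
So E°(Br₂/Br⁻) = E°cell + E°(H⁺/H₂) = +1.069 + (+0.00) = +1.07 V.

+1.07 V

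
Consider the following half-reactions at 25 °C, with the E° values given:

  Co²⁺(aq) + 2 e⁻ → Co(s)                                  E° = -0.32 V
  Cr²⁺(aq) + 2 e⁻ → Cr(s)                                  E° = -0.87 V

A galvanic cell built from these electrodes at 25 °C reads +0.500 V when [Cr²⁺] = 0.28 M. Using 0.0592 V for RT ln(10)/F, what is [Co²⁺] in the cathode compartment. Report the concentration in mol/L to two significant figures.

Co²⁺/Co is the cathode, Cr²⁺/Cr the anode: E°cell = +0.55 V, n = 2.
Overall reaction: Co²⁺(aq) + Cr(s) → Co(s) + Cr²⁺(aq); Q = [Cr²⁺]^1/[Co²⁺]^1.
From E = E° − (0.0592/n) log Q: log Q = (E° − E)·n/0.0592 = (+0.55 − (+0.500))·2/0.0592 = 1.6892.
So 1·log[Co²⁺] = 1·log(0.28) − log Q = -0.5528 − (1.6892) = -2.2420; [Co²⁺] = 10^(-2.2420) ≈ 0.0057 M.

0.0057 M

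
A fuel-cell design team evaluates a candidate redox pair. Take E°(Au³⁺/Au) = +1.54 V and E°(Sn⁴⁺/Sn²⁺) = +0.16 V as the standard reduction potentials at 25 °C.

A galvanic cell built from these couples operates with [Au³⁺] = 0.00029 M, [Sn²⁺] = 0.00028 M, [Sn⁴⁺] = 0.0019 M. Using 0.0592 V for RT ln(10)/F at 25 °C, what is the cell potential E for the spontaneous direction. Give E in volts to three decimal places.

+1.286 V

Au³⁺/Au is the cathode (higher E°), Sn⁴⁺/Sn²⁺ the anode: E°cell = +1.54 − (+0.16) = +1.38 V, n = 6.
Overall: 2 Au³⁺(aq) + 3 Sn²⁺(aq) → 2 Au(s) + 3 Sn⁴⁺(aq)
Q = [Sn⁴⁺]^3 / ([Au³⁺]^2·[Sn²⁺]^3); log Q = 9.570.
E = E° − (0.0592/n) log Q = +1.38 − (0.0592/6)(9.570) = +1.286 V.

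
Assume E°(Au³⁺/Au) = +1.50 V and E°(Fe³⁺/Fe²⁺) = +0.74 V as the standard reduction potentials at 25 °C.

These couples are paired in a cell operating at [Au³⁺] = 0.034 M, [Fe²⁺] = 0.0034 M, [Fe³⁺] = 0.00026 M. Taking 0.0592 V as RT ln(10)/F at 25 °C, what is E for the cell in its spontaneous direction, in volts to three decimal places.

Au³⁺/Au is the cathode (higher E°), Fe³⁺/Fe²⁺ the anode: E°cell = +1.50 − (+0.74) = +0.76 V, n = 3.
Overall: Au³⁺(aq) + 3 Fe²⁺(aq) → Au(s) + 3 Fe³⁺(aq)
Q = [Fe³⁺]^3 / ([Au³⁺]·[Fe²⁺]^3); log Q = -1.881.
E = E° − (0.0592/n) log Q = +0.76 − (0.0592/3)(-1.881) = +0.797 V.

+0.797 V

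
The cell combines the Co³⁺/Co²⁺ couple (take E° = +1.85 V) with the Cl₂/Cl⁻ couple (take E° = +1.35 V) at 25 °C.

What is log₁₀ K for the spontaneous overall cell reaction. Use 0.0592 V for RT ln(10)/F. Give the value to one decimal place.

Cathode: Co³⁺/Co²⁺; anode: Cl₂/Cl⁻. E°cell = +0.50 V, n = 2.
log K = nE°cell / 0.0592 = (2)(+0.50) / 0.0592 = 16.9.

16.9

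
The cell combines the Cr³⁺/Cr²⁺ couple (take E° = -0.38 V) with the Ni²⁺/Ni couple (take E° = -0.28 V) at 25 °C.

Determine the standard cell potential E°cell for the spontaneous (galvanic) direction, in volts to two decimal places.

+0.10 V

The Ni²⁺/Ni couple has the higher reduction potential, so it is the cathode; Cr³⁺/Cr²⁺ is oxidised at the anode.
E°cell = E°(cathode) − E°(anode) = (-0.28) − (-0.38) = +0.10 V.
Since E°cell > 0, the reaction is spontaneous under standard conditions.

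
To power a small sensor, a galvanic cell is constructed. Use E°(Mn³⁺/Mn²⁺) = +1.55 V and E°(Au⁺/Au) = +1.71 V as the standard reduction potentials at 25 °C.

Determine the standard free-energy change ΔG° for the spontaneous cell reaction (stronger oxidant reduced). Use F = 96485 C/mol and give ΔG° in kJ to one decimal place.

Au⁺/Au (E° = +1.71 V) is the cathode; Mn³⁺/Mn²⁺ (E° = +1.55 V) is the anode, so E°cell = +0.16 V.
Balancing electrons gives n = 1 (lcm of 1 and 1).
ΔG° = −nFE° = −(1)(96485)(+0.16) = -15,438 J = -15.4 kJ.

-15.4 kJ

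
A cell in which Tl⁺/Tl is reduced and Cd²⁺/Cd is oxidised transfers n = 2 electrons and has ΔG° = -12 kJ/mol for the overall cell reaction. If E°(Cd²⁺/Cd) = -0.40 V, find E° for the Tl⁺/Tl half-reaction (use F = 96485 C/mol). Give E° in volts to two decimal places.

E°cell = −ΔG°/(nF) = −(-12×10³)/((2)(96485)) = +0.062 V.
Since Tl⁺/Tl is the cathode and Cd²⁺/Cd the anode, E°cell = E°(Tl⁺/Tl) − E°(Cd²⁺/Cd).
So E°(Tl⁺/Tl) = E°cell + E°(Cd²⁺/Cd) = +0.062 + (-0.40) = -0.34 V.

-0.34 V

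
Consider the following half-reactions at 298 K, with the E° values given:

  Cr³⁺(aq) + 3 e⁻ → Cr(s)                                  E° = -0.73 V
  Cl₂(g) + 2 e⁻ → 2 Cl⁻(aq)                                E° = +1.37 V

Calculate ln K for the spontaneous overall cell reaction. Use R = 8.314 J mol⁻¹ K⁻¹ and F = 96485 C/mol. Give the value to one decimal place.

Cathode: Cl₂/Cl⁻; anode: Cr³⁺/Cr. E°cell = (+1.37) − (-0.73) = +2.10 V, with n = 6.
ΔG° = −nFE° = −RT ln K, so ln K = nFE°/(RT) = (6)(96485)(+2.10) / ((8.314)(298)) = 490.686.

490.7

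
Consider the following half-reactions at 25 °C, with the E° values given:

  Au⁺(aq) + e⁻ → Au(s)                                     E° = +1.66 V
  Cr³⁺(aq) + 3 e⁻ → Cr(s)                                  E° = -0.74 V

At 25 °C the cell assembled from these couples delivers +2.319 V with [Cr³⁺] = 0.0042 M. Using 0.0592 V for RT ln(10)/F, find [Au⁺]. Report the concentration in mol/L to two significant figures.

Au⁺/Au is the cathode, Cr³⁺/Cr the anode: E°cell = +2.40 V, n = 3.
Overall reaction: 3 Au⁺(aq) + Cr(s) → 3 Au(s) + Cr³⁺(aq); Q = [Cr³⁺]^1/[Au⁺]^3.
From E = E° − (0.0592/n) log Q: log Q = (E° − E)·n/0.0592 = (+2.40 − (+2.319))·3/0.0592 = 4.1047.
So 3·log[Au⁺] = 1·log(0.0042) − log Q = -2.3768 − (4.1047) = -6.4815; log[Au⁺] = -6.4815 / 3 = -2.1605; [Au⁺] = 10^(-2.1605) ≈ 0.0069 M.

0.0069 M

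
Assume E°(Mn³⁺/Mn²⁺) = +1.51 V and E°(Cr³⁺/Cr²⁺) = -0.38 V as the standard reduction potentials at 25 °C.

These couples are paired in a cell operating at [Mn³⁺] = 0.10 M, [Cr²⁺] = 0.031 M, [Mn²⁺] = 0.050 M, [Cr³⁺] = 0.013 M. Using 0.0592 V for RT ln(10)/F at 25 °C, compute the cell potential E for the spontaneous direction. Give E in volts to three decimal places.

Mn³⁺/Mn²⁺ is the cathode (higher E°), Cr³⁺/Cr²⁺ the anode: E°cell = +1.51 − (-0.38) = +1.89 V, n = 1.
Overall: Mn³⁺(aq) + Cr²⁺(aq) → Mn²⁺(aq) + Cr³⁺(aq)
Q = [Mn²⁺]·[Cr³⁺] / ([Mn³⁺]·[Cr²⁺]); log Q = -0.678.
E = E° − (0.0592/n) log Q = +1.89 − (0.0592/1)(-0.678) = +1.930 V.

+1.930 V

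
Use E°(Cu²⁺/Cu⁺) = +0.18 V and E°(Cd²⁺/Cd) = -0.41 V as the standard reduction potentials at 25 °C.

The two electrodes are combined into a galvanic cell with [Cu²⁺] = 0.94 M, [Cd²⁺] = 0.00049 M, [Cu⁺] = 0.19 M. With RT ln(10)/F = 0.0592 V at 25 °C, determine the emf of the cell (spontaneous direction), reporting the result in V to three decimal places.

+0.729 V

Cu²⁺/Cu⁺ is the cathode (higher E°), Cd²⁺/Cd the anode: E°cell = +0.18 − (-0.41) = +0.59 V, n = 2.
Overall: 2 Cu²⁺(aq) + Cd(s) → 2 Cu⁺(aq) + Cd²⁺(aq)
Q = [Cu⁺]^2·[Cd²⁺] / ([Cu²⁺]^2); log Q = -4.699.
E = E° − (0.0592/n) log Q = +0.59 − (0.0592/2)(-4.699) = +0.729 V.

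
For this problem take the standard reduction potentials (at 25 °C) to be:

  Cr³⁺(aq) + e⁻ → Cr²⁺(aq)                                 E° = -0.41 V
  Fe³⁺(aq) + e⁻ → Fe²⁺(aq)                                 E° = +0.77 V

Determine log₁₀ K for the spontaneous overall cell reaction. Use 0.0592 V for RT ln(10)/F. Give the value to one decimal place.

19.9

Cathode: Fe³⁺/Fe²⁺; anode: Cr³⁺/Cr²⁺. E°cell = +1.18 V, n = 1.
log K = nE°cell / 0.0592 = (1)(+1.18) / 0.0592 = 19.9.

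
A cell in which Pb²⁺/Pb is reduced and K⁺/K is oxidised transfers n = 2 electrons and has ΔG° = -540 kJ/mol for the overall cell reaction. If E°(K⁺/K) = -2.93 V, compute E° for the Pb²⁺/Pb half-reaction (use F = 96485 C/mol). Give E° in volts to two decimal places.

E°cell = −ΔG°/(nF) = −(-540×10³)/((2)(96485)) = +2.798 V.
Since Pb²⁺/Pb is the cathode and K⁺/K the anode, E°cell = E°(Pb²⁺/Pb) − E°(K⁺/K).
So E°(Pb²⁺/Pb) = E°cell + E°(K⁺/K) = +2.798 + (-2.93) = -0.13 V.

-0.13 V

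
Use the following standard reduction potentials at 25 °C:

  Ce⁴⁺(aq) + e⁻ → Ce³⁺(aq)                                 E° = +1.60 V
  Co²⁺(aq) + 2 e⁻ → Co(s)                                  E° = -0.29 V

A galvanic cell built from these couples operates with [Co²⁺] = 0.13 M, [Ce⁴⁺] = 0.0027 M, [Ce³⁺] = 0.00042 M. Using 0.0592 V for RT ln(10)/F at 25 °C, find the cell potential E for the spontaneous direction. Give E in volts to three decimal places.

+1.964 V

Ce⁴⁺/Ce³⁺ is the cathode (higher E°), Co²⁺/Co the anode: E°cell = +1.60 − (-0.29) = +1.89 V, n = 2.
Overall: 2 Ce⁴⁺(aq) + Co(s) → 2 Ce³⁺(aq) + Co²⁺(aq)
Q = [Ce³⁺]^2·[Co²⁺] / ([Ce⁴⁺]^2); log Q = -2.502.
E = E° − (0.0592/n) log Q = +1.89 − (0.0592/2)(-2.502) = +1.964 V.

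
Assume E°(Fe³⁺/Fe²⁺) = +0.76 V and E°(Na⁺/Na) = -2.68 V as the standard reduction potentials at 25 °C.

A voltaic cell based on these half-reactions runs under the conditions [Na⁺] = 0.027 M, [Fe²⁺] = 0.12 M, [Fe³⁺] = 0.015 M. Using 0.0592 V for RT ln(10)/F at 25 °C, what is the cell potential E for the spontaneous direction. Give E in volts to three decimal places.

Fe³⁺/Fe²⁺ is the cathode (higher E°), Na⁺/Na the anode: E°cell = +0.76 − (-2.68) = +3.44 V, n = 1.
Overall: Fe³⁺(aq) + Na(s) → Fe²⁺(aq) + Na⁺(aq)
Q = [Fe²⁺]·[Na⁺] / ([Fe³⁺]); log Q = -0.666.
E = E° − (0.0592/n) log Q = +3.44 − (0.0592/1)(-0.666) = +3.479 V.

+3.479 V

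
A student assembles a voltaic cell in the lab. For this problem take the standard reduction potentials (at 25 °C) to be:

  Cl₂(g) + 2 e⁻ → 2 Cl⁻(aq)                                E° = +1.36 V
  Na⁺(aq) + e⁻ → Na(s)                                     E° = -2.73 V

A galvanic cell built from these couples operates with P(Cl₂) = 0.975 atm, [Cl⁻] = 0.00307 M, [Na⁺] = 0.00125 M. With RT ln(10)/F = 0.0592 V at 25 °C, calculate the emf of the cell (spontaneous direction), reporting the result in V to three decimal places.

+4.410 V

Cl₂/Cl⁻ is the cathode (higher E°), Na⁺/Na the anode: E°cell = +1.36 − (-2.73) = +4.09 V, n = 2.
Overall: Cl₂(g) + 2 Na(s) → 2 Cl⁻(aq) + 2 Na⁺(aq)
Q = [Cl⁻]^2·[Na⁺]^2 / (P(Cl₂)); log Q = -10.821.
E = E° − (0.0592/n) log Q = +4.09 − (0.0592/2)(-10.821) = +4.410 V.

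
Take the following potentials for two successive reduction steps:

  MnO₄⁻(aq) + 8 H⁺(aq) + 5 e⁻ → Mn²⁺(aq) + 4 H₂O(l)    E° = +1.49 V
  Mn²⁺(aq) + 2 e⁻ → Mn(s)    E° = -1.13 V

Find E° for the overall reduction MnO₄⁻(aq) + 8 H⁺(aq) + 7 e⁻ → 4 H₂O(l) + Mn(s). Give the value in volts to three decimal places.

Standard free energies of sequential steps add: ΔG°₃ = ΔG°₁ + ΔG°₂, so n₃E°₃ = n₁E°₁ + n₂E°₂.
E°₃ = (5×+1.49 + 2×-1.13) / 7 = (+5.190) / 7 = +0.741 V.
E° values themselves are not directly additive — weighting by electron count is essential.

+0.741 V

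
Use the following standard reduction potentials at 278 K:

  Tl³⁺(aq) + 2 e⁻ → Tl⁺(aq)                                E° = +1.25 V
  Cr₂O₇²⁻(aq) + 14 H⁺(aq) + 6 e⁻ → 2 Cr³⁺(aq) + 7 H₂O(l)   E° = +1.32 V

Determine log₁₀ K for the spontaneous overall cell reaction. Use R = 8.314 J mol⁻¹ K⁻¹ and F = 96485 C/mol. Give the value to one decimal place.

7.6

Cathode: Cr₂O₇²⁻/Cr³⁺; anode: Tl³⁺/Tl⁺. E°cell = (+1.32) − (+1.25) = +0.07 V, with n = 6.
ΔG° = −nFE° = −RT ln K, so ln K = nFE°/(RT) = (6)(96485)(+0.07) / ((8.314)(278)) = 17.533.
log₁₀ K = 17.533 / ln 10 = 7.6.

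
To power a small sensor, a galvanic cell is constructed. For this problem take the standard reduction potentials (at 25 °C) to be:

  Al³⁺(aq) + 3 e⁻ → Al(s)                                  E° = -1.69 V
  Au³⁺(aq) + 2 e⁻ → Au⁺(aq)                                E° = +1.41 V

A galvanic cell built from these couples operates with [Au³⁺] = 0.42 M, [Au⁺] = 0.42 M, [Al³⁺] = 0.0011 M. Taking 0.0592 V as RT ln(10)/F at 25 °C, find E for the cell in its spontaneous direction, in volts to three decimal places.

+3.158 V

Au³⁺/Au⁺ is the cathode (higher E°), Al³⁺/Al the anode: E°cell = +1.41 − (-1.69) = +3.10 V, n = 6.
Overall: 3 Au³⁺(aq) + 2 Al(s) → 3 Au⁺(aq) + 2 Al³⁺(aq)
Q = [Au⁺]^3·[Al³⁺]^2 / ([Au³⁺]^3); log Q = -5.917.
E = E° − (0.0592/n) log Q = +3.10 − (0.0592/6)(-5.917) = +3.158 V.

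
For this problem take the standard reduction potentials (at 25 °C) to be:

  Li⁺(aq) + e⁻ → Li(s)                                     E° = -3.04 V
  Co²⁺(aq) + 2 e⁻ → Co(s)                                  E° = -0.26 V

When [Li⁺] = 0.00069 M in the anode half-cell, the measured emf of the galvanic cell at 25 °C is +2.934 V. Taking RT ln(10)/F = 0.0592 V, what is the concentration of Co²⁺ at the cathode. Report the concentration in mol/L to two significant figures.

Co²⁺/Co is the cathode, Li⁺/Li the anode: E°cell = +2.78 V, n = 2.
Overall reaction: Co²⁺(aq) + 2 Li(s) → Co(s) + 2 Li⁺(aq); Q = [Li⁺]^2/[Co²⁺]^1.
From E = E° − (0.0592/n) log Q: log Q = (E° − E)·n/0.0592 = (+2.78 − (+2.934))·2/0.0592 = -5.2027.
So 1·log[Co²⁺] = 2·log(0.00069) − log Q = -6.3223 − (-5.2027) = -1.1196; [Co²⁺] = 10^(-1.1196) ≈ 0.076 M.

0.076 M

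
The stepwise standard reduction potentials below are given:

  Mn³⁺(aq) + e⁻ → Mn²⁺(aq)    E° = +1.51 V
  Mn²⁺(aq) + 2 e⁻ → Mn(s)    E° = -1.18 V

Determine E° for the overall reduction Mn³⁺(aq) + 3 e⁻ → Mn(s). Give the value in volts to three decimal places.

-0.283 V

Adding the free-energy changes (−nFE°) of the two steps gives −n₃FE°₃ = −n₁FE°₁ − n₂FE°₂.
E°₃ = (1×+1.51 + 2×-1.18) / 3 = (-0.850) / 3 = -0.283 V.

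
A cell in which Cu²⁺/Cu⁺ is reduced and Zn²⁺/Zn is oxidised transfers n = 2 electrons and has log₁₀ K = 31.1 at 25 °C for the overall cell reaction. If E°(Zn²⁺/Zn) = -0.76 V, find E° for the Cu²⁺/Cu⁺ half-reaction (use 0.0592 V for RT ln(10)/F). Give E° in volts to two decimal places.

E°cell = (0.0592/n)·log K = (0.0592/2)(31.1) = +0.921 V.
Since Cu²⁺/Cu⁺ is the cathode and Zn²⁺/Zn the anode, E°cell = E°(Cu²⁺/Cu⁺) − E°(Zn²⁺/Zn).
So E°(Cu²⁺/Cu⁺) = E°cell + E°(Zn²⁺/Zn) = +0.921 + (-0.76) = +0.16 V.

+0.16 V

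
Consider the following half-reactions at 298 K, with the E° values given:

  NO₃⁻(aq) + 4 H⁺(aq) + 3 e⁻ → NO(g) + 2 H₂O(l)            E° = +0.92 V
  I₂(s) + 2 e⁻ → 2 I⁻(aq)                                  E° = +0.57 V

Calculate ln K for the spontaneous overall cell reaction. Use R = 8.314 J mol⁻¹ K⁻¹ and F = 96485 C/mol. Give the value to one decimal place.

Cathode: NO₃⁻/NO; anode: I₂/I⁻. E°cell = (+0.92) − (+0.57) = +0.35 V, with n = 6.
ΔG° = −nFE° = −RT ln K, so ln K = nFE°/(RT) = (6)(96485)(+0.35) / ((8.314)(298)) = 81.781.

81.8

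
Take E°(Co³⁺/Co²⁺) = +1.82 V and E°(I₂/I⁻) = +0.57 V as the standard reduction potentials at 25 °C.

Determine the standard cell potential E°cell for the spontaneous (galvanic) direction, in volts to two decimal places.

The Co³⁺/Co²⁺ couple has the higher reduction potential, so it is the cathode; I₂/I⁻ is oxidised at the anode.
E°cell = E°(cathode) − E°(anode) = (+1.82) − (+0.57) = +1.25 V.
Since E°cell > 0, the reaction is spontaneous under standard conditions.

+1.25 V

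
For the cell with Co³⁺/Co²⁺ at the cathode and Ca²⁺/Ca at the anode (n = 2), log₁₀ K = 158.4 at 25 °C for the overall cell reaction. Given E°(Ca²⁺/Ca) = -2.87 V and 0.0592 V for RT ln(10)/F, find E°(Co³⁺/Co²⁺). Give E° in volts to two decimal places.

+1.82 V

E°cell = (0.0592/n)·log K = (0.0592/2)(158.4) = +4.689 V.
Since Co³⁺/Co²⁺ is the cathode and Ca²⁺/Ca the anode, E°cell = E°(Co³⁺/Co²⁺) − E°(Ca²⁺/Ca).
So E°(Co³⁺/Co²⁺) = E°cell + E°(Ca²⁺/Ca) = +4.689 + (-2.87) = +1.82 V.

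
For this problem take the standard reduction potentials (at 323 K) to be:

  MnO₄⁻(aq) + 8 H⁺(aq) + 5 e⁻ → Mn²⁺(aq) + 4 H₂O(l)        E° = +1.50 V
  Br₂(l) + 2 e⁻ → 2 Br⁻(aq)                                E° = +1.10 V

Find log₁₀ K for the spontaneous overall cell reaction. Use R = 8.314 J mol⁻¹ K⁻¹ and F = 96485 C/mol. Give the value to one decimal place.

62.4

Cathode: MnO₄⁻/Mn²⁺; anode: Br₂/Br⁻. E°cell = (+1.50) − (+1.10) = +0.40 V, with n = 10.
ΔG° = −nFE° = −RT ln K, so ln K = nFE°/(RT) = (10)(96485)(+0.40) / ((8.314)(323)) = 143.717.
log₁₀ K = 143.717 / ln 10 = 62.4.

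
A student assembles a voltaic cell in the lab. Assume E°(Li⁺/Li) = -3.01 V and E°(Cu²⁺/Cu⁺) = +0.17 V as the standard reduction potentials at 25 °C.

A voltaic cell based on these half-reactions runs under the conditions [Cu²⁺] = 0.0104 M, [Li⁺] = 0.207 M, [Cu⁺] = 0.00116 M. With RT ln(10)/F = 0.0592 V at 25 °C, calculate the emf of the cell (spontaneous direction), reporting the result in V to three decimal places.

Cu²⁺/Cu⁺ is the cathode (higher E°), Li⁺/Li the anode: E°cell = +0.17 − (-3.01) = +3.18 V, n = 1.
Overall: Cu²⁺(aq) + Li(s) → Cu⁺(aq) + Li⁺(aq)
Q = [Cu⁺]·[Li⁺] / ([Cu²⁺]); log Q = -1.637.
E = E° − (0.0592/n) log Q = +3.18 − (0.0592/1)(-1.637) = +3.277 V.

+3.277 V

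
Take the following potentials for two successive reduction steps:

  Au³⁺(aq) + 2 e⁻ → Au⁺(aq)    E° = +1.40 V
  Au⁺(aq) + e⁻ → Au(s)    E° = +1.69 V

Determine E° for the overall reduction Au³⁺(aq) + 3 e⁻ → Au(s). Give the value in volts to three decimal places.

+1.497 V

Adding the free-energy changes (−nFE°) of the two steps gives −n₃FE°₃ = −n₁FE°₁ − n₂FE°₂.
E°₃ = (2×+1.40 + 1×+1.69) / 3 = (+4.490) / 3 = +1.497 V.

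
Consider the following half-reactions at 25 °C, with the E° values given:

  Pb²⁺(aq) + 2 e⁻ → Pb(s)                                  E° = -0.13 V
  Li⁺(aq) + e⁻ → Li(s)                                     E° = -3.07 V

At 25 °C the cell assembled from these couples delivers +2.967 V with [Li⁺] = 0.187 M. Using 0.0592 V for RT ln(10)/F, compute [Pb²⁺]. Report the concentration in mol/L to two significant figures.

Pb²⁺/Pb is the cathode, Li⁺/Li the anode: E°cell = +2.94 V, n = 2.
Overall reaction: Pb²⁺(aq) + 2 Li(s) → Pb(s) + 2 Li⁺(aq); Q = [Li⁺]^2/[Pb²⁺]^1.
From E = E° − (0.0592/n) log Q: log Q = (E° − E)·n/0.0592 = (+2.94 − (+2.967))·2/0.0592 = -0.9122.
So 1·log[Pb²⁺] = 2·log(0.187) − log Q = -1.4563 − (-0.9122) = -0.5441; [Pb²⁺] = 10^(-0.5441) ≈ 0.29 M.

0.29 M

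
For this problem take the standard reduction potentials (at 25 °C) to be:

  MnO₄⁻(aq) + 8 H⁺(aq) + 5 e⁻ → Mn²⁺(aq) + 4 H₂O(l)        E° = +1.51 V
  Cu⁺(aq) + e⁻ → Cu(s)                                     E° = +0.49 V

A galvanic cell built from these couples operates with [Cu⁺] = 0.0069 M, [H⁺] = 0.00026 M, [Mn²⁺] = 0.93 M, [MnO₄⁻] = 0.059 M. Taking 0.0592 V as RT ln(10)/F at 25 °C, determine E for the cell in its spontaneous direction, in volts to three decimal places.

+0.794 V

MnO₄⁻/Mn²⁺ is the cathode (higher E°), Cu⁺/Cu the anode: E°cell = +1.51 − (+0.49) = +1.02 V, n = 5.
Overall: MnO₄⁻(aq) + 8 H⁺(aq) + 5 Cu(s) → Mn²⁺(aq) + 4 H₂O(l) + 5 Cu⁺(aq)
Q = [Mn²⁺]·[Cu⁺]^5 / ([MnO₄⁻]·[H⁺]^8); log Q = 19.072.
E = E° − (0.0592/n) log Q = +1.02 − (0.0592/5)(19.072) = +0.794 V.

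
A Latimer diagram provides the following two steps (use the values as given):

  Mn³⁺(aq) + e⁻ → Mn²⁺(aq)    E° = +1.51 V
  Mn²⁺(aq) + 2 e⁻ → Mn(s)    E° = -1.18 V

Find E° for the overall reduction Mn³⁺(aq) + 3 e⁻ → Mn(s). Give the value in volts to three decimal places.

-0.283 V

Since ΔG° = −nFE° is additive over sequential reductions, n₃E°₃ = n₁E°₁ + n₂E°₂.
E°₃ = (1×+1.51 + 2×-1.18) / 3 = (-0.850) / 3 = -0.283 V.
Simply averaging or adding the two E° values would be wrong; the electron-weighted sum is required.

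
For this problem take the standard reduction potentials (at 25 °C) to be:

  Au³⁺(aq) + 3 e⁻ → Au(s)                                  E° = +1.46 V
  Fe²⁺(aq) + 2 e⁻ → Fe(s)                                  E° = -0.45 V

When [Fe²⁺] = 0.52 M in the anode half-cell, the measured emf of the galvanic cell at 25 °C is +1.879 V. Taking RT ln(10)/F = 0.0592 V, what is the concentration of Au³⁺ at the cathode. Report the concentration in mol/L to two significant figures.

0.010 M

Au³⁺/Au is the cathode, Fe²⁺/Fe the anode: E°cell = +1.91 V, n = 6.
Overall reaction: 2 Au³⁺(aq) + 3 Fe(s) → 2 Au(s) + 3 Fe²⁺(aq); Q = [Fe²⁺]^3/[Au³⁺]^2.
From E = E° − (0.0592/n) log Q: log Q = (E° − E)·n/0.0592 = (+1.91 − (+1.879))·6/0.0592 = 3.1419.
So 2·log[Au³⁺] = 3·log(0.52) − log Q = -0.8520 − (3.1419) = -3.9939; log[Au³⁺] = -3.9939 / 2 = -1.9970; [Au³⁺] = 10^(-1.9970) ≈ 0.010 M.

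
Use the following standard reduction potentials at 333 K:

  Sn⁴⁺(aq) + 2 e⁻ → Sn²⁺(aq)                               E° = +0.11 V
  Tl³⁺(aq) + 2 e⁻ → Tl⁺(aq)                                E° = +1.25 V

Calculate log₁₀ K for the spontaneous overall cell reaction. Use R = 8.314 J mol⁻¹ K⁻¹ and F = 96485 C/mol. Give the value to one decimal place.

Cathode: Tl³⁺/Tl⁺; anode: Sn⁴⁺/Sn²⁺. E°cell = (+1.25) − (+0.11) = +1.14 V, with n = 2.
ΔG° = −nFE° = −RT ln K, so ln K = nFE°/(RT) = (2)(96485)(+1.14) / ((8.314)(333)) = 79.459.
log₁₀ K = 79.459 / ln 10 = 34.5.

34.5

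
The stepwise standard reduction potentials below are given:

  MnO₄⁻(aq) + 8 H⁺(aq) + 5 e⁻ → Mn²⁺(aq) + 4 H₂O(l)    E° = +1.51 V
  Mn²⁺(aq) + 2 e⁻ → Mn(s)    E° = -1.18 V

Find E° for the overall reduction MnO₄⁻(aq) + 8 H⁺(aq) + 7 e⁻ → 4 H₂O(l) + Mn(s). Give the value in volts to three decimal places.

+0.741 V

Standard free energies of sequential steps add: ΔG°₃ = ΔG°₁ + ΔG°₂, so n₃E°₃ = n₁E°₁ + n₂E°₂.
E°₃ = (5×+1.51 + 2×-1.18) / 7 = (+5.190) / 7 = +0.741 V.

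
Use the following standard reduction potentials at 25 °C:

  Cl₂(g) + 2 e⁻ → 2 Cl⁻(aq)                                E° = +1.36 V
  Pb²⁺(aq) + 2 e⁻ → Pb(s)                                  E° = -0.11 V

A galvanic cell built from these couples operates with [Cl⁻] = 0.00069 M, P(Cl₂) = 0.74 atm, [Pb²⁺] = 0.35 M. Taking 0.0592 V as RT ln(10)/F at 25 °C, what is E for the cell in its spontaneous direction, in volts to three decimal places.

+1.667 V

Cl₂/Cl⁻ is the cathode (higher E°), Pb²⁺/Pb the anode: E°cell = +1.36 − (-0.11) = +1.47 V, n = 2.
Overall: Cl₂(g) + Pb(s) → 2 Cl⁻(aq) + Pb²⁺(aq)
Q = [Cl⁻]^2·[Pb²⁺] / (P(Cl₂)); log Q = -6.647.
E = E° − (0.0592/n) log Q = +1.47 − (0.0592/2)(-6.647) = +1.667 V.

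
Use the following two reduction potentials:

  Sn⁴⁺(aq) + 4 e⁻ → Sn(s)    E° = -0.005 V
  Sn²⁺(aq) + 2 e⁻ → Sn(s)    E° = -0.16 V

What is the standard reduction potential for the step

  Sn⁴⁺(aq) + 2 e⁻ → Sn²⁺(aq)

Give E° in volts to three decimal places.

+0.150 V

Sequential free energies add, so n₃E°₃ = n₁E°₁ + n₂E°₂.
With n₃ = 4, and the known step contributing 2×(-0.16) V, the unknown satisfies 2·E° = 4×(-0.005) − 2×(-0.16) = +0.300.
E° = +0.300 / 2 = +0.150 V.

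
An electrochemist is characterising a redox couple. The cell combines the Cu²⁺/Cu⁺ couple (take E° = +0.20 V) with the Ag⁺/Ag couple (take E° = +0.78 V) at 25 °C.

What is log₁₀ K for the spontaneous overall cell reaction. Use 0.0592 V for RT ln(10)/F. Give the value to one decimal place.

Cathode: Ag⁺/Ag; anode: Cu²⁺/Cu⁺. E°cell = +0.58 V, n = 1.
log K = nE°cell / 0.0592 = (1)(+0.58) / 0.0592 = 9.8.

9.8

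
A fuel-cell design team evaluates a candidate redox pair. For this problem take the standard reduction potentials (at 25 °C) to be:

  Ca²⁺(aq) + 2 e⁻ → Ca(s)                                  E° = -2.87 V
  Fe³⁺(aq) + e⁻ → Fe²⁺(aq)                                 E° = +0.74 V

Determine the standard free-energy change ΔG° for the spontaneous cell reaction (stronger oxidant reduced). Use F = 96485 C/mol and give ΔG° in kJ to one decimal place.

Fe³⁺/Fe²⁺ (E° = +0.74 V) is the cathode; Ca²⁺/Ca (E° = -2.87 V) is the anode, so E°cell = +3.61 V.
Balancing electrons gives n = 2 (lcm of 1 and 2).
ΔG° = −nFE° = −(2)(96485)(+3.61) = -696,622 J = -696.6 kJ.

-696.6 kJ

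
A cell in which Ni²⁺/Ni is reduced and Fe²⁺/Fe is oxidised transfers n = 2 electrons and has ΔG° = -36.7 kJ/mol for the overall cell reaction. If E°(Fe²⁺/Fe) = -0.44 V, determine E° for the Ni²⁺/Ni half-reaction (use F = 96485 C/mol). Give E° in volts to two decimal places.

E°cell = −ΔG°/(nF) = −(-36.7×10³)/((2)(96485)) = +0.190 V.
Since Ni²⁺/Ni is the cathode and Fe²⁺/Fe the anode, E°cell = E°(Ni²⁺/Ni) − E°(Fe²⁺/Fe).
So E°(Ni²⁺/Ni) = E°cell + E°(Fe²⁺/Fe) = +0.190 + (-0.44) = -0.25 V.

-0.25 V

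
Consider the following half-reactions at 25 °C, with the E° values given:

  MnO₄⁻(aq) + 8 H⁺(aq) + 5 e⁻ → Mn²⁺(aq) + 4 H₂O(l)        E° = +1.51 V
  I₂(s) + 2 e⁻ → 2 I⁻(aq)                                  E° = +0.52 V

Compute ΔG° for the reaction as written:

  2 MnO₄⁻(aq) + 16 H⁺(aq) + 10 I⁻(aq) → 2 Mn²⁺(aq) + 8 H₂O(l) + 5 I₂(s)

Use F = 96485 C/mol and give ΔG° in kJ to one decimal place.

As written, MnO₄⁻/Mn²⁺ is reduced (cathode) and I₂/I⁻ is oxidised (anode), so E°cell = (+1.51) − (+0.52) = +0.99 V.
Balancing electrons gives n = 10.
ΔG° = −nFE° = −(10)(96485)(+0.99) = -955,202 J = -955.2 kJ.

-955.2 kJ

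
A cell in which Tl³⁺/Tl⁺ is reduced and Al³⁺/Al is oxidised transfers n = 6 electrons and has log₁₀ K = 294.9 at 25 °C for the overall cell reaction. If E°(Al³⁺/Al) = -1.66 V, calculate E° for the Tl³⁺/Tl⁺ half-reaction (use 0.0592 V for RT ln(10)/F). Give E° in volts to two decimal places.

E°cell = (0.0592/n)·log K = (0.0592/6)(294.9) = +2.910 V.
Since Tl³⁺/Tl⁺ is the cathode and Al³⁺/Al the anode, E°cell = E°(Tl³⁺/Tl⁺) − E°(Al³⁺/Al).
So E°(Tl³⁺/Tl⁺) = E°cell + E°(Al³⁺/Al) = +2.910 + (-1.66) = +1.25 V.

+1.25 V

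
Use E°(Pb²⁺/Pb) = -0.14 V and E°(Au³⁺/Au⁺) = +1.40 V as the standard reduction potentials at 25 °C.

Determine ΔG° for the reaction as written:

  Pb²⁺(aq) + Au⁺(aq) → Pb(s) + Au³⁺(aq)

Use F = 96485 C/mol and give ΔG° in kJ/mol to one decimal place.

As written, Pb²⁺/Pb is reduced (cathode) and Au³⁺/Au⁺ is oxidised (anode), so E°cell = (-0.14) − (+1.40) = -1.54 V.
Balancing electrons gives n = 2.
ΔG° = −nFE° = −(2)(96485)(-1.54) = 297,174 J = +297.2 kJ/mol.

+297.2 kJ/mol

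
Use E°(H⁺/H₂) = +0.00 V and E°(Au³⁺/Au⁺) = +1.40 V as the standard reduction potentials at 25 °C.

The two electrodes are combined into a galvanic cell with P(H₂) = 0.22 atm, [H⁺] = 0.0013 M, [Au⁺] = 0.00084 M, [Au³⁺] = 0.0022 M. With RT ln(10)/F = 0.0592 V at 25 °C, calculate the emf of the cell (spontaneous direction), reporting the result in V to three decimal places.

+1.564 V

Au³⁺/Au⁺ is the cathode (higher E°), H⁺/H₂ the anode: E°cell = +1.40 − (+0.00) = +1.40 V, n = 2.
Overall: Au³⁺(aq) + H₂(g) → Au⁺(aq) + 2 H⁺(aq)
Q = [Au⁺]·[H⁺]^2 / ([Au³⁺]·P(H₂)); log Q = -5.533.
E = E° − (0.0592/n) log Q = +1.40 − (0.0592/2)(-5.533) = +1.564 V.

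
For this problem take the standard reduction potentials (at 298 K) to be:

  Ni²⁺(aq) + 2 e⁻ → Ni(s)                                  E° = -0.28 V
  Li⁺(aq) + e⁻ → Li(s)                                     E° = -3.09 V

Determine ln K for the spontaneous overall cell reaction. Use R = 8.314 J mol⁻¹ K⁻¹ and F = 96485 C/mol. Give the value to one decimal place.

218.9

Cathode: Ni²⁺/Ni; anode: Li⁺/Li. E°cell = (-0.28) − (-3.09) = +2.81 V, with n = 2.
ΔG° = −nFE° = −RT ln K, so ln K = nFE°/(RT) = (2)(96485)(+2.81) / ((8.314)(298)) = 218.862.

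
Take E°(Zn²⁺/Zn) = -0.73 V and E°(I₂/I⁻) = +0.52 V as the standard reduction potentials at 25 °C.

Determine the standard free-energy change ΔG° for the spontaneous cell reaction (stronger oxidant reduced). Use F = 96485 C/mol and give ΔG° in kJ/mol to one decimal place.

I₂/I⁻ (E° = +0.52 V) is the cathode; Zn²⁺/Zn (E° = -0.73 V) is the anode, so E°cell = +1.25 V.
Balancing electrons gives n = 2 (lcm of 2 and 2).
ΔG° = −nFE° = −(2)(96485)(+1.25) = -241,212 J = -241.2 kJ/mol.

-241.2 kJ/mol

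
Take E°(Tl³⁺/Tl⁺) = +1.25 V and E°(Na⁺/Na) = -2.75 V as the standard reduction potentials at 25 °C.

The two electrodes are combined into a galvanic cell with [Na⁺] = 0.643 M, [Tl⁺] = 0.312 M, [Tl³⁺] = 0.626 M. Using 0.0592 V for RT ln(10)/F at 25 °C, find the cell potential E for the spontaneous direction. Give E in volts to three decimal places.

Tl³⁺/Tl⁺ is the cathode (higher E°), Na⁺/Na the anode: E°cell = +1.25 − (-2.75) = +4.00 V, n = 2.
Overall: Tl³⁺(aq) + 2 Na(s) → Tl⁺(aq) + 2 Na⁺(aq)
Q = [Tl⁺]·[Na⁺]^2 / ([Tl³⁺]); log Q = -0.686.
E = E° − (0.0592/n) log Q = +4.00 − (0.0592/2)(-0.686) = +4.020 V.

+4.020 V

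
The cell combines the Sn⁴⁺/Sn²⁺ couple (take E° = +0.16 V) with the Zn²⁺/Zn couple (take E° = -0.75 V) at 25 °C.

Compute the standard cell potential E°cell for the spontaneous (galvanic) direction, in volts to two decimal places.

+0.91 V

The Sn⁴⁺/Sn²⁺ couple has the higher reduction potential, so it is the cathode; Zn²⁺/Zn is oxidised at the anode.
E°cell = E°(cathode) − E°(anode) = (+0.16) − (-0.75) = +0.91 V.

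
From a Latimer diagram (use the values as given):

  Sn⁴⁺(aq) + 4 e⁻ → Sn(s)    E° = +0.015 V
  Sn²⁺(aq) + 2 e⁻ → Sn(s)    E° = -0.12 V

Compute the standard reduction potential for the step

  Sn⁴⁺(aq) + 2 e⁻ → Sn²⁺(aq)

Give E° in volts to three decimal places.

+0.150 V

Sequential free energies add, so n₃E°₃ = n₁E°₁ + n₂E°₂.
With n₃ = 4, and the known step contributing 2×(-0.12) V, the unknown satisfies 2·E° = 4×(+0.015) − 2×(-0.12) = +0.300.
E° = +0.300 / 2 = +0.150 V.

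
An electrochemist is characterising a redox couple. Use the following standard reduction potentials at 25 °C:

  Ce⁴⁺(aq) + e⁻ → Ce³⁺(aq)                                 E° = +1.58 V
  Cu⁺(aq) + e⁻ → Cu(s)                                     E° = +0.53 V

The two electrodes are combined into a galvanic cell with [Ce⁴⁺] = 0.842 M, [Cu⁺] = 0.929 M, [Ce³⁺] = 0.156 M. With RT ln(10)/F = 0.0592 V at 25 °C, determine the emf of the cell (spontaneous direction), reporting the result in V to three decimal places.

Ce⁴⁺/Ce³⁺ is the cathode (higher E°), Cu⁺/Cu the anode: E°cell = +1.58 − (+0.53) = +1.05 V, n = 1.
Overall: Ce⁴⁺(aq) + Cu(s) → Ce³⁺(aq) + Cu⁺(aq)
Q = [Ce³⁺]·[Cu⁺] / ([Ce⁴⁺]); log Q = -0.764.
E = E° − (0.0592/n) log Q = +1.05 − (0.0592/1)(-0.764) = +1.095 V.

+1.095 V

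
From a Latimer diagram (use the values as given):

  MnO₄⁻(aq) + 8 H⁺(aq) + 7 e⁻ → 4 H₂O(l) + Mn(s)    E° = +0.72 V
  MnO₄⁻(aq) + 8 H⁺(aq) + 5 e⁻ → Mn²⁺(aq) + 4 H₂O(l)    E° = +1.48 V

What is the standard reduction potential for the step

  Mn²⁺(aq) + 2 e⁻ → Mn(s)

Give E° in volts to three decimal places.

Sequential free energies add, so n₃E°₃ = n₁E°₁ + n₂E°₂.
With n₃ = 7, and the known step contributing 5×(+1.48) V, the unknown satisfies 2·E° = 7×(+0.72) − 5×(+1.48) = -2.360.
E° = -2.360 / 2 = -1.180 V.

-1.180 V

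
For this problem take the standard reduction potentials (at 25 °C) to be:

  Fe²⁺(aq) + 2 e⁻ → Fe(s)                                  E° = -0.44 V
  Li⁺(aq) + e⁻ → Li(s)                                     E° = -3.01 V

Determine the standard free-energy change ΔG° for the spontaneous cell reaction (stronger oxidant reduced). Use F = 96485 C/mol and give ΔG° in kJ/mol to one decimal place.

Fe²⁺/Fe (E° = -0.44 V) is the cathode; Li⁺/Li (E° = -3.01 V) is the anode, so E°cell = +2.57 V.
Balancing electrons gives n = 2 (lcm of 2 and 1).
ΔG° = −nFE° = −(2)(96485)(+2.57) = -495,933 J = -495.9 kJ/mol.

-495.9 kJ/mol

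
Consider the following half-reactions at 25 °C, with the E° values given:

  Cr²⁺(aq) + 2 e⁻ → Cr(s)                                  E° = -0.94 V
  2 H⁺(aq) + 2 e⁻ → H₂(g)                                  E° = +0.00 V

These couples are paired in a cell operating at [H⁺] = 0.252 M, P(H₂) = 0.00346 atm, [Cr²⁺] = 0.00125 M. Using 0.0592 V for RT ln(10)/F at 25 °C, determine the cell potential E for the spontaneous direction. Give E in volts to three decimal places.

+1.063 V

H⁺/H₂ is the cathode (higher E°), Cr²⁺/Cr the anode: E°cell = +0.00 − (-0.94) = +0.94 V, n = 2.
Overall: 2 H⁺(aq) + Cr(s) → H₂(g) + Cr²⁺(aq)
Q = P(H₂)·[Cr²⁺] / ([H⁺]^2); log Q = -4.167.
E = E° − (0.0592/n) log Q = +0.94 − (0.0592/2)(-4.167) = +1.063 V.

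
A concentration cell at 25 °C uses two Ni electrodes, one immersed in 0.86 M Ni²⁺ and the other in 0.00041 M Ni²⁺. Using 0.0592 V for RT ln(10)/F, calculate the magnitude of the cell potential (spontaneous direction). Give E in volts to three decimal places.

+0.098 V

For a concentration cell E°cell = 0. The 0.86 M side is the cathode (reduction is favoured where [Ni²⁺] is higher).
With n = 2, E = −(0.0592/2) log([Ni²⁺]ₐₙ/[Ni²⁺]꜀ₐₜ) = −(0.0592/2) log(0.00041/0.86) = −(0.0592/2)(-3.322) = +0.098 V.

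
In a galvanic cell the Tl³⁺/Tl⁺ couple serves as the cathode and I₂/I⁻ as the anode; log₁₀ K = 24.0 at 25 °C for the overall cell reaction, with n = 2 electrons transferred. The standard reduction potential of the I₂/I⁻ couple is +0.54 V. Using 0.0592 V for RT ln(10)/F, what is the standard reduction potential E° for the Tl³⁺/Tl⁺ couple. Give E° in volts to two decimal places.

+1.25 V

E°cell = (0.0592/n)·log K = (0.0592/2)(24.0) = +0.710 V.
Since Tl³⁺/Tl⁺ is the cathode and I₂/I⁻ the anode, E°cell = E°(Tl³⁺/Tl⁺) − E°(I₂/I⁻).
So E°(Tl³⁺/Tl⁺) = E°cell + E°(I₂/I⁻) = +0.710 + (+0.54) = +1.25 V.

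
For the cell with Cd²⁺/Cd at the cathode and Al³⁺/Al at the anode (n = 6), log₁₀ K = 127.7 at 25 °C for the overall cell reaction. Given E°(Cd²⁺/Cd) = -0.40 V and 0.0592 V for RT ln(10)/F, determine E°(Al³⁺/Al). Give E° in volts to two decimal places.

-1.66 V

E°cell = (0.0592/n)·log K = (0.0592/6)(127.7) = +1.260 V.
Since Cd²⁺/Cd is the cathode and Al³⁺/Al the anode, E°cell = E°(Cd²⁺/Cd) − E°(Al³⁺/Al).
So E°(Al³⁺/Al) = E°(Cd²⁺/Cd) − E°cell = (-0.40) − (+1.260) = -1.66 V.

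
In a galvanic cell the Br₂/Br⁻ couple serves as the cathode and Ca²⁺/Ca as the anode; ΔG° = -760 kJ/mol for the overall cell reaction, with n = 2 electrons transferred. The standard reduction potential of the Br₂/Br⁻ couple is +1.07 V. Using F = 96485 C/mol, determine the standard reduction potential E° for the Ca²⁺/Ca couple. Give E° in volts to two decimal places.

-2.87 V

E°cell = −ΔG°/(nF) = −(-760×10³)/((2)(96485)) = +3.938 V.
Since Br₂/Br⁻ is the cathode and Ca²⁺/Ca the anode, E°cell = E°(Br₂/Br⁻) − E°(Ca²⁺/Ca).
So E°(Ca²⁺/Ca) = E°(Br₂/Br⁻) − E°cell = (+1.07) − (+3.938) = -2.87 V.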